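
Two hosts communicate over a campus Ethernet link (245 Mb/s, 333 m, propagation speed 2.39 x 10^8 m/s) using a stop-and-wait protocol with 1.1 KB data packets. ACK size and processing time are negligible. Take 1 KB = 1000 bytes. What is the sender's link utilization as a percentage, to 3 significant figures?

t_tx = L/R = 8800/245000000 = 3.59184e-05 s.
t_prop = 333/239000000 = 1.39331e-06 s; RTT = 2.78661e-06 s.
Cycle = t_tx + RTT = 3.8705e-05 s.
Utilization = t_tx / cycle = 3.59184e-05/3.8705e-05 = 92.8 %.

92.8 %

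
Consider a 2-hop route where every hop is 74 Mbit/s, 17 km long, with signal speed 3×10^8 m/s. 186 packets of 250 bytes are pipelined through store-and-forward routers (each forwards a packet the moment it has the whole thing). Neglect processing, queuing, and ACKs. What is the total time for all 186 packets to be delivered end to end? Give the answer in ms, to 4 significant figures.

Per-hop transmission t_tx = L/R = 2000/74000000 = 0.027027 ms.
Per-hop propagation t_prop = 17000/300000000 = 0.0566667 ms.
Pipeline fill: first packet needs 2·t_tx to clear all hops; remaining 185 packets each add one t_tx.
Total = (2+186-1)·t_tx + 2·t_prop = 187·0.027027 + 2·0.0566667 = 5.167 ms.

5.167 ms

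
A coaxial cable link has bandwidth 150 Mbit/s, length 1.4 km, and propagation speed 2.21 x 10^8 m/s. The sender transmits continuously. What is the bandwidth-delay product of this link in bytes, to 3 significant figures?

119 bytes

Propagation delay = 1400 / 221000000 = 6.33484e-06 s.
BDP = R × t_prop = 150000000 × 6.33484e-06 = 950.226 bits.
In bytes: 950.226/8 = 119 bytes.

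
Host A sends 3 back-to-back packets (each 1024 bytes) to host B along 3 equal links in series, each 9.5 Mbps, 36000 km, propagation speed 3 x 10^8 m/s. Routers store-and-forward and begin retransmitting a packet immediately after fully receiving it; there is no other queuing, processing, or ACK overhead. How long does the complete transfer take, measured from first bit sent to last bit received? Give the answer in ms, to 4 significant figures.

Per-hop transmission t_tx = L/R = 8192/9500000 = 0.862316 ms.
Per-hop propagation t_prop = 36000000/300000000 = 120 ms.
Pipeline fill: first packet needs 3·t_tx to clear all hops; remaining 2 packets each add one t_tx.
Total = (3+3-1)·t_tx + 3·t_prop = 5·0.862316 + 3·120 = 364.3 ms.

364.3 ms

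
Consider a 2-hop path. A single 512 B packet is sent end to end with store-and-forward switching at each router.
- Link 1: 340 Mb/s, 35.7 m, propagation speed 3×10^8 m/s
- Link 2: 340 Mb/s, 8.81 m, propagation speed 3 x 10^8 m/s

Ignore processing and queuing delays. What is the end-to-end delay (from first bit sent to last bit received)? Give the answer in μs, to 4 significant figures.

L = 512 × 8 = 4096 bits.
Transmission delay per hop = L/R = 4096/340000000 = 12.0471 μs; 2 hops → 24.0941 μs.
Propagation delays (d/s per hop): 0.119, 0.0293667 μs; sum = 0.148367 μs.
End-to-end = 24.24 μs.

24.24 μs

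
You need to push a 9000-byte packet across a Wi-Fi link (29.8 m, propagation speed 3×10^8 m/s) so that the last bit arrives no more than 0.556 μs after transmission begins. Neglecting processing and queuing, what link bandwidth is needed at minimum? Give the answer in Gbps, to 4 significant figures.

L = 72000 bits.
Propagation delay = 29.8 / 300000000 = 0.0993333 μs.
Transmission budget = 0.556 − 0.0993333 = 0.456667 μs.
R ≥ L / t_tx = 72000 bits / 4.56667e-07 s = 157.7 Gbps.

157.7 Gbps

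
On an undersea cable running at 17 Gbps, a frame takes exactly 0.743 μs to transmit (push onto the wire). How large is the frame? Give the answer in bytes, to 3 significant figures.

L = R × t_tx = 17000000000 b/s × 7.43e-07 s = 12631 bits.
In bytes: 12631 / 8 = 1580 bytes.

1580 bytes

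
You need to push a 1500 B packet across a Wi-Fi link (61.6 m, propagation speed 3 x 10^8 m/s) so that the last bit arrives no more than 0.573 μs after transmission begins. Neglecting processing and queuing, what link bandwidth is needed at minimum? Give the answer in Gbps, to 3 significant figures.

32.6 Gbps

L = 12000 bits.
Propagation delay = 61.6 / 300000000 = 0.205333 μs.
Transmission budget = 0.573 − 0.205333 = 0.367667 μs.
R ≥ L / t_tx = 12000 bits / 3.67667e-07 s = 32.6 Gbps.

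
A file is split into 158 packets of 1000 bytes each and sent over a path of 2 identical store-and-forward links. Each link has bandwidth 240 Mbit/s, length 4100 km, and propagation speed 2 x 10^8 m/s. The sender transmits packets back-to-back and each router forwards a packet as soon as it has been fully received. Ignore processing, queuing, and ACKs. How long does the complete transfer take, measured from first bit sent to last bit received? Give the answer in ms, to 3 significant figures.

Per-hop transmission t_tx = L/R = 8000/240000000 = 0.0333333 ms.
Per-hop propagation t_prop = 4100000/200000000 = 20.5 ms.
Pipeline fill: first packet needs 2·t_tx to clear all hops; remaining 157 packets each add one t_tx.
Total = (2+158-1)·t_tx + 2·t_prop = 159·0.0333333 + 2·20.5 = 46.3 ms.

46.3 ms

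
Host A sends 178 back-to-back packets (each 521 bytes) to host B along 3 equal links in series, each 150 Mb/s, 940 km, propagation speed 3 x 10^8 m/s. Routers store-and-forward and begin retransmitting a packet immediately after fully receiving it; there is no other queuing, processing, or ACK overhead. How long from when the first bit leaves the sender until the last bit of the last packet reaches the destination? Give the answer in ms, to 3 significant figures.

Per-hop transmission t_tx = L/R = 4168/150000000 = 0.0277867 ms.
Per-hop propagation t_prop = 940000/300000000 = 3.13333 ms.
Pipeline fill: first packet needs 3·t_tx to clear all hops; remaining 177 packets each add one t_tx.
Total = (3+178-1)·t_tx + 3·t_prop = 180·0.0277867 + 3·3.13333 = 14.4 ms.

14.4 ms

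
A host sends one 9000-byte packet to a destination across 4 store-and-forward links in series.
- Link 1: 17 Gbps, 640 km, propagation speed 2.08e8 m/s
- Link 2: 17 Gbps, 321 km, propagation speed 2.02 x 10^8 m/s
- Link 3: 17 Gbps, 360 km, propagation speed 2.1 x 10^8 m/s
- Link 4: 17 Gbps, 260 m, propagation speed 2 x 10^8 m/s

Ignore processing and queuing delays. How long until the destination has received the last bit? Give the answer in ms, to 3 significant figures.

L = 9000 × 8 = 72000 bits.
Transmission delay per hop = L/R = 72000/17000000000 = 0.00423529 ms; 4 hops → 0.0169412 ms.
Propagation delays (d/s per hop): 3.07692, 1.58911, 1.71429, 0.0013 ms; sum = 6.38162 ms.
End-to-end = 6.40 ms.

6.40 ms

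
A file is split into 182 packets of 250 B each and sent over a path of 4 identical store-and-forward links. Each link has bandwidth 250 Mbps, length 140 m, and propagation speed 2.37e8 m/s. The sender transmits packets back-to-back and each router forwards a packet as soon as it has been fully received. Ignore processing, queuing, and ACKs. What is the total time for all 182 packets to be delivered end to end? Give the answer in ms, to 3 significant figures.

Per-hop transmission t_tx = L/R = 2000/250000000 = 0.008 ms.
Per-hop propagation t_prop = 140/237000000 = 0.000590717 ms.
Pipeline fill: first packet needs 4·t_tx to clear all hops; remaining 181 packets each add one t_tx.
Total = (4+182-1)·t_tx + 4·t_prop = 185·0.008 + 4·0.000590717 = 1.48 ms.

1.48 ms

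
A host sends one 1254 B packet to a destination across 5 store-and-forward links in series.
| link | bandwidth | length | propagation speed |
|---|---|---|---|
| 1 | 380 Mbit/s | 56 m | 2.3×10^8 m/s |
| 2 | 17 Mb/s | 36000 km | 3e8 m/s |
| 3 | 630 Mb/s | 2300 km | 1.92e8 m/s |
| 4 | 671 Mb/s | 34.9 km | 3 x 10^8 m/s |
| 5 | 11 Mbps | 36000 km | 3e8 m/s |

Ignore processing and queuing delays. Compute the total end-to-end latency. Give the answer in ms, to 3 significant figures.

L = 1254 × 8 = 10032 bits.
Transmission delays (L/R per hop): 0.0264, 0.590118, 0.0159238, 0.0149508, 0.912 ms; sum = 1.55939 ms.
Propagation delays (d/s per hop): 0.000243478, 120, 11.9792, 0.116333, 120 ms; sum = 252.096 ms.
End-to-end = 254 ms.

254 ms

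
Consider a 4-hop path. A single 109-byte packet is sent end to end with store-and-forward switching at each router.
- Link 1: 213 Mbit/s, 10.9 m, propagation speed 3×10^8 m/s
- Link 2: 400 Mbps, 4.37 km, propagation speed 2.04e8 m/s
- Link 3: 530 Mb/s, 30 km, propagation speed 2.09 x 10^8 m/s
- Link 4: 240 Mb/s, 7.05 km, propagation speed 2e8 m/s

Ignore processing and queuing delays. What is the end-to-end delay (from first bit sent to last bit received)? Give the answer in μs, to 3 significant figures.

L = 109 × 8 = 872 bits.
Transmission delays (L/R per hop): 4.0939, 2.18, 1.64528, 3.63333 μs; sum = 11.5525 μs.
Propagation delays (d/s per hop): 0.0363333, 21.4216, 143.541, 35.25 μs; sum = 200.249 μs.
End-to-end = 212 μs.

212 μs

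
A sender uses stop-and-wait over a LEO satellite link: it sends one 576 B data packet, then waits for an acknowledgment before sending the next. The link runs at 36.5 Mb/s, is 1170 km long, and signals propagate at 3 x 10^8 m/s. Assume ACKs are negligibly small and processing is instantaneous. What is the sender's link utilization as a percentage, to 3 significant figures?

t_tx = L/R = 4608/36500000 = 0.000126247 s.
t_prop = 1170000/300000000 = 0.0039 s; RTT = 0.0078 s.
Cycle = t_tx + RTT = 0.00792625 s.
Utilization = t_tx / cycle = 0.000126247/0.00792625 = 1.59 %.

1.59 %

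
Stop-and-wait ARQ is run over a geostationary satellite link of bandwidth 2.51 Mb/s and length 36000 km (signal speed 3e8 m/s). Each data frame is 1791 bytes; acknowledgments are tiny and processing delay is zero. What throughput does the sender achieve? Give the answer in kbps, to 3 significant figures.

58.3 kbps

t_tx = L/R = 14328/2510000 = 0.00570837 s.
t_prop = 36000000/300000000 = 0.12 s; RTT = 0.24 s.
Cycle = t_tx + RTT = 0.245708 s.
Throughput = L / cycle = 14328 / 0.245708 = 58.3 kbps.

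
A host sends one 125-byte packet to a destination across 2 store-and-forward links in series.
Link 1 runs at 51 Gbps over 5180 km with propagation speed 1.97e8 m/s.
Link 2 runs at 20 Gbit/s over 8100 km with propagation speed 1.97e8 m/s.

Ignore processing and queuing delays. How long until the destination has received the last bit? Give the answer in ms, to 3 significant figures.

L = 125 × 8 = 1000 bits.
Transmission delays (L/R per hop): 1.96078e-05, 5e-05 ms; sum = 6.96078e-05 ms.
Propagation delays (d/s per hop): 26.2944, 41.1168 ms; sum = 67.4112 ms.
End-to-end = 67.4 ms.

67.4 ms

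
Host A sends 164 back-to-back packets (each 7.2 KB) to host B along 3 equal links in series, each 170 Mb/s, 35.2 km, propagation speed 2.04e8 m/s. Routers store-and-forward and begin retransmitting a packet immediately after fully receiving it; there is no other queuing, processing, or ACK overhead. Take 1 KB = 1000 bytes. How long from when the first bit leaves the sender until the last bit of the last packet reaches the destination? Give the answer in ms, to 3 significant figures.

Per-hop transmission t_tx = L/R = 57600/170000000 = 0.338824 ms.
Per-hop propagation t_prop = 35200/204000000 = 0.172549 ms.
Pipeline fill: first packet needs 3·t_tx to clear all hops; remaining 163 packets each add one t_tx.
Total = (3+164-1)·t_tx + 3·t_prop = 166·0.338824 + 3·0.172549 = 56.8 ms.

56.8 ms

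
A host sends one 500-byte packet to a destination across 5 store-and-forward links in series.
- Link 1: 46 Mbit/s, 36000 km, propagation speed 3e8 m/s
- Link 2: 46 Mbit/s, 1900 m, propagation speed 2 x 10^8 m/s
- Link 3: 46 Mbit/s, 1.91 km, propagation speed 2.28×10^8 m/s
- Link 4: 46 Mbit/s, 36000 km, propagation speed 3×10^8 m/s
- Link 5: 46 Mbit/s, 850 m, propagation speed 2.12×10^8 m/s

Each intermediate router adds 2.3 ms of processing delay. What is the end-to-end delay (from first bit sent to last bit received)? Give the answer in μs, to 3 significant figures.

L = 500 × 8 = 4000 bits.
Transmission delay per hop = L/R = 4000/46000000 = 86.9565 μs; 5 hops → 434.783 μs.
Propagation delays (d/s per hop): 120000, 9.5, 8.37719, 120000, 4.00943 μs; sum = 240022 μs.
Processing at 4 router(s): 4 × 2.3 ms = 9200 μs.
End-to-end = 250000 μs.

250000 μs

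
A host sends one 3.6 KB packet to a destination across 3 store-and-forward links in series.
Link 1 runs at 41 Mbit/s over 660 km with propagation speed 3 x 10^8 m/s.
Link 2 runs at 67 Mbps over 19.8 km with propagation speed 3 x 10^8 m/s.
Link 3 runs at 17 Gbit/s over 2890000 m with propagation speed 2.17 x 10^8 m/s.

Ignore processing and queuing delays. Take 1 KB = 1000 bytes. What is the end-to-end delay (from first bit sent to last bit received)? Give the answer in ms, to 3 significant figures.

L = 28800 bits.
Transmission delays (L/R per hop): 0.702439, 0.429851, 0.00169412 ms; sum = 1.13398 ms.
Propagation delays (d/s per hop): 2.2, 0.066, 13.318 ms; sum = 15.584 ms.
End-to-end = 16.7 ms.

16.7 ms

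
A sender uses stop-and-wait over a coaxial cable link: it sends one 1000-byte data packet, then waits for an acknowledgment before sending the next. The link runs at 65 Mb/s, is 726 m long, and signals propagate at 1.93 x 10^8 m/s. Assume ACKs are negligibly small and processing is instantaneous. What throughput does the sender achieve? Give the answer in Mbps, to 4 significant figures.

61.26 Mbps

t_tx = L/R = 8000/65000000 = 0.000123077 s.
t_prop = 726/193000000 = 3.76166e-06 s; RTT = 7.52332e-06 s.
Cycle = t_tx + RTT = 0.0001306 s.
Throughput = L / cycle = 8000 / 0.0001306 = 61.26 Mbps.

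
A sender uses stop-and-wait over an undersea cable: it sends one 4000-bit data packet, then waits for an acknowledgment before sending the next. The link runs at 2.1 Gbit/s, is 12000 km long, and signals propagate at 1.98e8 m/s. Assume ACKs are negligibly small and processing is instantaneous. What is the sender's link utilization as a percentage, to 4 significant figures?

0.001571 %

t_tx = L/R = 4000/2100000000 = 1.90476e-06 s.
t_prop = 12000000/198000000 = 0.0606061 s; RTT = 0.121212 s.
Cycle = t_tx + RTT = 0.121214 s.
Utilization = t_tx / cycle = 1.90476e-06/0.121214 = 0.001571 %.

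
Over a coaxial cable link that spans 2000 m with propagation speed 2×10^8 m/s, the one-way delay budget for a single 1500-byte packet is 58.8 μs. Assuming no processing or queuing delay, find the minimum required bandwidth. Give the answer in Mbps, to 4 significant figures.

245.9 Mbps

L = 12000 bits.
Propagation delay = 2000 / 200000000 = 10 μs.
Transmission budget = 58.8 − 10 = 48.8 μs.
R ≥ L / t_tx = 12000 bits / 4.88e-05 s = 245.9 Mbps.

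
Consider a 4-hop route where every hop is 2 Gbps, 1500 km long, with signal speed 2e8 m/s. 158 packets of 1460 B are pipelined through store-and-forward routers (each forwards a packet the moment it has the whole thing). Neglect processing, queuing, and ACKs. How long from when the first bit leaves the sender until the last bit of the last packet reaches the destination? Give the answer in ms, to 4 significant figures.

30.94 ms

Per-hop transmission t_tx = L/R = 11680/2000000000 = 0.00584 ms.
Per-hop propagation t_prop = 1500000/200000000 = 7.5 ms.
Pipeline fill: first packet needs 4·t_tx to clear all hops; remaining 157 packets each add one t_tx.
Total = (4+158-1)·t_tx + 4·t_prop = 161·0.00584 + 4·7.5 = 30.94 ms.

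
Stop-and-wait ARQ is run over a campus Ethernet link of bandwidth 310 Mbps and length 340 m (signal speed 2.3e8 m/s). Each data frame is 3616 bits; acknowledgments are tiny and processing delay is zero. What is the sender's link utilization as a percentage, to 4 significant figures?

79.78 %

t_tx = L/R = 3616/310000000 = 1.16645e-05 s.
t_prop = 340/2.3e+08 = 1.47826e-06 s; RTT = 2.95652e-06 s.
Cycle = t_tx + RTT = 1.4621e-05 s.
Utilization = t_tx / cycle = 1.16645e-05/1.4621e-05 = 79.78 %.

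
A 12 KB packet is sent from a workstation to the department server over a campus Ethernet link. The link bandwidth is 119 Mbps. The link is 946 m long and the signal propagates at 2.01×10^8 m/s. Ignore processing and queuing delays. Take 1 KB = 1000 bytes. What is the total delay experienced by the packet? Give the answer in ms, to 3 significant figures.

L = 96000 bits.
Transmission delay = L/R = 96000 / 119000000 = 0.806723 ms.
Propagation delay = d/s = 946 m / 2.01e+08 m/s = 0.00470647 ms.
Total = 0.811 ms.

0.811 ms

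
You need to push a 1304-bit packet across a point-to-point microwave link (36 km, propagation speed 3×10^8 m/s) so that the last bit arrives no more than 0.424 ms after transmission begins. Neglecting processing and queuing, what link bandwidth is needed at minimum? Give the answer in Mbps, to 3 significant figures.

Propagation delay = 36000 / 300000000 = 0.12 ms.
Transmission budget = 0.424 − 0.12 = 0.304 ms.
R ≥ L / t_tx = 1304 bits / 0.000304 s = 4.29 Mbps.

4.29 Mbps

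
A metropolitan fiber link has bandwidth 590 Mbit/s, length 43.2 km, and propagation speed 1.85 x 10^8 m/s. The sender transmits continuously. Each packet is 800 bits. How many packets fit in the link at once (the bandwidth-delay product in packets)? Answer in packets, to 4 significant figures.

172.2 packets

Propagation delay = 43200 / 185000000 = 0.000233514 s.
BDP = R × t_prop = 590000000 × 0.000233514 = 137773 bits.
In packets of 800 bits: 172.2 packets.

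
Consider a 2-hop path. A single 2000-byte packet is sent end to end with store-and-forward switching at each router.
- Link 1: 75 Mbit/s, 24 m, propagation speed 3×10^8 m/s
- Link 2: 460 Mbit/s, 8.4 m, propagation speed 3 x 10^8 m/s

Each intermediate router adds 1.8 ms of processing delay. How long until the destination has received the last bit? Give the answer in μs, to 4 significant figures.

2048 μs

L = 2000 × 8 = 16000 bits.
Transmission delays (L/R per hop): 213.333, 34.7826 μs; sum = 248.116 μs.
Propagation delays (d/s per hop): 0.08, 0.028 μs; sum = 0.108 μs.
Processing at 1 router(s): 1 × 1.8 ms = 1800 μs.
End-to-end = 2048 μs.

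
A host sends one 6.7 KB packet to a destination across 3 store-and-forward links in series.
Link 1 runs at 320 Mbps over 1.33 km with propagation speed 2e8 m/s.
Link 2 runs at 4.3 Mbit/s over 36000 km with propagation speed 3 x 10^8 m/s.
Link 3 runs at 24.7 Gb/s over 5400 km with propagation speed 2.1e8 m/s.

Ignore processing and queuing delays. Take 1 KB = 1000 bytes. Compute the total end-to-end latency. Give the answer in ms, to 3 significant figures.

L = 53600 bits.
Transmission delays (L/R per hop): 0.1675, 12.4651, 0.00217004 ms; sum = 12.6348 ms.
Propagation delays (d/s per hop): 0.00665, 120, 25.7143 ms; sum = 145.721 ms.
End-to-end = 158 ms.

158 ms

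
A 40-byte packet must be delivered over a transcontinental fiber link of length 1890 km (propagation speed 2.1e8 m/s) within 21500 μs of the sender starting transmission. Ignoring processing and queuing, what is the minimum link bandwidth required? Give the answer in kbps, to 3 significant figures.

25.6 kbps

L = 320 bits.
Propagation delay = 1890000 / 210000000 = 9000 μs.
Transmission budget = 21500 − 9000 = 12500 μs.
R ≥ L / t_tx = 320 bits / 0.0125 s = 25.6 kbps.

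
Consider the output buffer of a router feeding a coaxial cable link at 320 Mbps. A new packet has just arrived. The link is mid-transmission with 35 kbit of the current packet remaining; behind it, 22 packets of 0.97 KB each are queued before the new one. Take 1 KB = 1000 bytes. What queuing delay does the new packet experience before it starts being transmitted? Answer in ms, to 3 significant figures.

Each queued packet: L/R = 7760/320000000 = 0.02425 ms.
22 queued → 0.5335 ms.
Plus remaining 35000 bits of current packet: 0.109375 ms.
Queuing delay = 0.643 ms.

0.643 ms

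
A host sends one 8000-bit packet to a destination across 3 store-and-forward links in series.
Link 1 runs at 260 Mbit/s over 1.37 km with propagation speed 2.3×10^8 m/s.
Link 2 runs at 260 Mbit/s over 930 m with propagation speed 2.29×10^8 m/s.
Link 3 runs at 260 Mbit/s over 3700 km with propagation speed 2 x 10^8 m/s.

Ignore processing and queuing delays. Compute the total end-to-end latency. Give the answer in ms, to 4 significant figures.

Transmission delay per hop = L/R = 8000/260000000 = 0.0307692 ms; 3 hops → 0.0923077 ms.
Propagation delays (d/s per hop): 0.00595652, 0.00406114, 18.5 ms; sum = 18.51 ms.
End-to-end = 18.60 ms.

18.60 ms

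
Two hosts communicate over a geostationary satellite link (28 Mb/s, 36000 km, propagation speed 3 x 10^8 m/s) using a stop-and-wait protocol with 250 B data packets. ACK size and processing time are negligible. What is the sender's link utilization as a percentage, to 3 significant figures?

0.0298 %

t_tx = L/R = 2000/28000000 = 7.14286e-05 s.
t_prop = 36000000/300000000 = 0.12 s; RTT = 0.24 s.
Cycle = t_tx + RTT = 0.240071 s.
Utilization = t_tx / cycle = 7.14286e-05/0.240071 = 0.0298 %.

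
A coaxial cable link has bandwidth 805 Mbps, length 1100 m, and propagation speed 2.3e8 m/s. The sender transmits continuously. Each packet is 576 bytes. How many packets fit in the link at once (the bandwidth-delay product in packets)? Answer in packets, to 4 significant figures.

Propagation delay = 1100 / 2.3e+08 = 4.78261e-06 s.
BDP = R × t_prop = 805000000 × 4.78261e-06 = 3850 bits.
In packets of 4608 bits: 0.8355 packets.

0.8355 packets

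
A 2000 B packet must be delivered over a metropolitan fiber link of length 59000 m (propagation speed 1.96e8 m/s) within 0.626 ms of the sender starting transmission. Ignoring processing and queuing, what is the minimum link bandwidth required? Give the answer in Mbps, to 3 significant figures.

49.2 Mbps

L = 16000 bits.
Propagation delay = 59000 / 196000000 = 0.30102 ms.
Transmission budget = 0.626 − 0.30102 = 0.32498 ms.
R ≥ L / t_tx = 16000 bits / 0.00032498 s = 49.2 Mbps.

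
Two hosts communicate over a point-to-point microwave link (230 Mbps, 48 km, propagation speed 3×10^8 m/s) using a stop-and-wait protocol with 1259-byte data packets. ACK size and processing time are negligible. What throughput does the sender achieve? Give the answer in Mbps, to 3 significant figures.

27.7 Mbps

t_tx = L/R = 10072/230000000 = 4.37913e-05 s.
t_prop = 48000/300000000 = 0.00016 s; RTT = 0.00032 s.
Cycle = t_tx + RTT = 0.000363791 s.
Throughput = L / cycle = 10072 / 0.000363791 = 27.7 Mbps.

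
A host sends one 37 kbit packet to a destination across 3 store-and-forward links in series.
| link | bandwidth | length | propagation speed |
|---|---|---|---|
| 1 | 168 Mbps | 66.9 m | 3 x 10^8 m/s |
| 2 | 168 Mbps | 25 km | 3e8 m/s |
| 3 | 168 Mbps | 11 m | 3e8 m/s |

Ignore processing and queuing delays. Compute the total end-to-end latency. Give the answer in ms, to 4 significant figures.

0.7443 ms

L = 37000 bits.
Transmission delay per hop = L/R = 37000/168000000 = 0.220238 ms; 3 hops → 0.660714 ms.
Propagation delays (d/s per hop): 0.000223, 0.0833333, 3.66667e-05 ms; sum = 0.083593 ms.
End-to-end = 0.7443 ms.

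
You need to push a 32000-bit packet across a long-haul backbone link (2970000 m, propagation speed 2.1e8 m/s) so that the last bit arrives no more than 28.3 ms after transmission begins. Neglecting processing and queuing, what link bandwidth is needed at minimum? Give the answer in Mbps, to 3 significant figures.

Propagation delay = 2970000 / 210000000 = 14.1429 ms.
Transmission budget = 28.3 − 14.1429 = 14.1571 ms.
R ≥ L / t_tx = 32000 bits / 0.0141571 s = 2.26 Mbps.

2.26 Mbps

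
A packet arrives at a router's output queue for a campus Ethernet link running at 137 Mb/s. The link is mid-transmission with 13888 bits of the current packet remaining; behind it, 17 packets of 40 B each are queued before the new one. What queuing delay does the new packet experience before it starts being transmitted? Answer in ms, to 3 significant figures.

Each queued packet: L/R = 320/137000000 = 0.00233577 ms.
17 queued → 0.039708 ms.
Plus remaining 13888 bits of current packet: 0.101372 ms.
Queuing delay = 0.141 ms.

0.141 ms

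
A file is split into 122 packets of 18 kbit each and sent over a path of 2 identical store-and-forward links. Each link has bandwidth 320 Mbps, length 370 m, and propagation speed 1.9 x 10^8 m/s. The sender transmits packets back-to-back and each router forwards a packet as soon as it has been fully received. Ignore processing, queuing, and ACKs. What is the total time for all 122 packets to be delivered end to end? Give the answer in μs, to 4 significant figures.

6923 μs

Per-hop transmission t_tx = L/R = 18000/320000000 = 56.25 μs.
Per-hop propagation t_prop = 370/190000000 = 1.94737 μs.
Pipeline fill: first packet needs 2·t_tx to clear all hops; remaining 121 packets each add one t_tx.
Total = (2+122-1)·t_tx + 2·t_prop = 123·56.25 + 2·1.94737 = 6923 μs.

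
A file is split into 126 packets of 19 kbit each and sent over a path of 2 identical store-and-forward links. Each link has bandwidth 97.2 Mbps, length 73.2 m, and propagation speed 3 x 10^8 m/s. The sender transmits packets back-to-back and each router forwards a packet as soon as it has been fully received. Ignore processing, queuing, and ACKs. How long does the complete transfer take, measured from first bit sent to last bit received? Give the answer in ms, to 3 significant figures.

24.8 ms

Per-hop transmission t_tx = L/R = 19000/97200000 = 0.195473 ms.
Per-hop propagation t_prop = 73.2/300000000 = 0.000244 ms.
Pipeline fill: first packet needs 2·t_tx to clear all hops; remaining 125 packets each add one t_tx.
Total = (2+126-1)·t_tx + 2·t_prop = 127·0.195473 + 2·0.000244 = 24.8 ms.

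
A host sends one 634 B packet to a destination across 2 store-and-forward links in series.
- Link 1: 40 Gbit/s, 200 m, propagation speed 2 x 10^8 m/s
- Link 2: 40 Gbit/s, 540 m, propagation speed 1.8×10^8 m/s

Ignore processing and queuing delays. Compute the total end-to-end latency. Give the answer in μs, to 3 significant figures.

4.25 μs

L = 634 × 8 = 5072 bits.
Transmission delay per hop = L/R = 5072/40000000000 = 0.1268 μs; 2 hops → 0.2536 μs.
Propagation delays (d/s per hop): 1, 3 μs; sum = 4 μs.
End-to-end = 4.25 μs.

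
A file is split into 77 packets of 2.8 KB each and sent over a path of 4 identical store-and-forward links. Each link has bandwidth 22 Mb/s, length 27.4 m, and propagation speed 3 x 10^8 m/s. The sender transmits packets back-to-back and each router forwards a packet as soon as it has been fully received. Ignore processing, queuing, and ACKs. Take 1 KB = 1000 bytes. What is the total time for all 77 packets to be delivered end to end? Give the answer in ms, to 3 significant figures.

Per-hop transmission t_tx = L/R = 22400/22000000 = 1.01818 ms.
Per-hop propagation t_prop = 27.4/300000000 = 9.13333e-05 ms.
Pipeline fill: first packet needs 4·t_tx to clear all hops; remaining 76 packets each add one t_tx.
Total = (4+77-1)·t_tx + 4·t_prop = 80·1.01818 + 4·9.13333e-05 = 81.5 ms.

81.5 ms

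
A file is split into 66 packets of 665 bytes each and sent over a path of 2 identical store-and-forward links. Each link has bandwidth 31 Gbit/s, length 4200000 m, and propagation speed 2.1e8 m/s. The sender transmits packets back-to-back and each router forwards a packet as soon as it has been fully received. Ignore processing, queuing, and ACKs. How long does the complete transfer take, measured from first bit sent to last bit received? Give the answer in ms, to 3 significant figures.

Per-hop transmission t_tx = L/R = 5320/31000000000 = 0.000171613 ms.
Per-hop propagation t_prop = 4200000/210000000 = 20 ms.
Pipeline fill: first packet needs 2·t_tx to clear all hops; remaining 65 packets each add one t_tx.
Total = (2+66-1)·t_tx + 2·t_prop = 67·0.000171613 + 2·20 = 40.0 ms.

40.0 ms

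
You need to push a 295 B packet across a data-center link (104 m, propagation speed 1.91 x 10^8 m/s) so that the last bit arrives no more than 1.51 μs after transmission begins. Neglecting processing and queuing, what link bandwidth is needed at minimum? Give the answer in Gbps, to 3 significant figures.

2.44 Gbps

L = 2360 bits.
Propagation delay = 104 / 191000000 = 0.544503 μs.
Transmission budget = 1.51 − 0.544503 = 0.965497 μs.
R ≥ L / t_tx = 2360 bits / 9.65497e-07 s = 2.44 Gbps.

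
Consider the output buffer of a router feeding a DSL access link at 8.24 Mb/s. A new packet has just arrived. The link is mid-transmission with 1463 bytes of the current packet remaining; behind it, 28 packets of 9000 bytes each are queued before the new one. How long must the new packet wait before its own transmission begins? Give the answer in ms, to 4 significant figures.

Each queued packet: L/R = 72000/8240000 = 8.73786 ms.
28 queued → 244.66 ms.
Plus remaining 11704 bits of current packet: 1.42039 ms.
Queuing delay = 246.1 ms.

246.1 ms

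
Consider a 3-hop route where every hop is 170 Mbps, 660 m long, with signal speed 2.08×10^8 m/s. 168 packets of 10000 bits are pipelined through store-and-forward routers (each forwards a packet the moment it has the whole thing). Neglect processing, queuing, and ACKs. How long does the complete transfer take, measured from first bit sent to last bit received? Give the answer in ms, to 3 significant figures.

10.0 ms

Per-hop transmission t_tx = L/R = 10000/170000000 = 0.0588235 ms.
Per-hop propagation t_prop = 660/208000000 = 0.00317308 ms.
Pipeline fill: first packet needs 3·t_tx to clear all hops; remaining 167 packets each add one t_tx.
Total = (3+168-1)·t_tx + 3·t_prop = 170·0.0588235 + 3·0.00317308 = 10.0 ms.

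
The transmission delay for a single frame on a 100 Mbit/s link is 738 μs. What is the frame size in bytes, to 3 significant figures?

L = R × t_tx = 100000000 b/s × 0.000738 s = 73800 bits.
In bytes: 73800 / 8 = 9230 bytes.

9230 bytes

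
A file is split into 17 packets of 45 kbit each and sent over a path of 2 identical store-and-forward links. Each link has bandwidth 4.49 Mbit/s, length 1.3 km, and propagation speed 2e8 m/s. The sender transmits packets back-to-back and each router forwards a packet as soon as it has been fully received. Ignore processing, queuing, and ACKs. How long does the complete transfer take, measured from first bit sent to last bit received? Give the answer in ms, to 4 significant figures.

180.4 ms

Per-hop transmission t_tx = L/R = 45000/4490000 = 10.0223 ms.
Per-hop propagation t_prop = 1300/200000000 = 0.0065 ms.
Pipeline fill: first packet needs 2·t_tx to clear all hops; remaining 16 packets each add one t_tx.
Total = (2+17-1)·t_tx + 2·t_prop = 18·10.0223 + 2·0.0065 = 180.4 ms.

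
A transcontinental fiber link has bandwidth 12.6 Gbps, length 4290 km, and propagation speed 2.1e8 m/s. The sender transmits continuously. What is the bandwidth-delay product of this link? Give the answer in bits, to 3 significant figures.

Propagation delay = 4290000 / 210000000 = 0.0204286 s.
BDP = R × t_prop = 12600000000 × 0.0204286 = 257400000 bits.

257000000 bits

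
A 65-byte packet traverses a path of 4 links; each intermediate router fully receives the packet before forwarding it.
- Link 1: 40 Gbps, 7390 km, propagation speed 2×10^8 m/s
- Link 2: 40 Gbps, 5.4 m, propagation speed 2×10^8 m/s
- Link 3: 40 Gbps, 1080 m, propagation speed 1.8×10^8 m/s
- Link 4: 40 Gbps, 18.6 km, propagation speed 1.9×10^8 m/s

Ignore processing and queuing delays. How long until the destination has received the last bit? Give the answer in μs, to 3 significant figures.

37100 μs

L = 65 × 8 = 520 bits.
Transmission delay per hop = L/R = 520/40000000000 = 0.013 μs; 4 hops → 0.052 μs.
Propagation delays (d/s per hop): 36950, 0.027, 6, 97.8947 μs; sum = 37053.9 μs.
End-to-end = 37100 μs.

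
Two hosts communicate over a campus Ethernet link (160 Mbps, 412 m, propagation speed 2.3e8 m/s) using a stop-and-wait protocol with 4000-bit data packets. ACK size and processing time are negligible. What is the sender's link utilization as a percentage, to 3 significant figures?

t_tx = L/R = 4000/160000000 = 2.5e-05 s.
t_prop = 412/2.3e+08 = 1.7913e-06 s; RTT = 3.58261e-06 s.
Cycle = t_tx + RTT = 2.85826e-05 s.
Utilization = t_tx / cycle = 2.5e-05/2.85826e-05 = 87.5 %.

87.5 %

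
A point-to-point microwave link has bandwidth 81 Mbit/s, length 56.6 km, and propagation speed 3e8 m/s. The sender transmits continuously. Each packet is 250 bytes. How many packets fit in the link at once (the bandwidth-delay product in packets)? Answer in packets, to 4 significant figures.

Propagation delay = 56600 / 300000000 = 0.000188667 s.
BDP = R × t_prop = 81000000 × 0.000188667 = 15282 bits.
In packets of 2000 bits: 7.641 packets.

7.641 packets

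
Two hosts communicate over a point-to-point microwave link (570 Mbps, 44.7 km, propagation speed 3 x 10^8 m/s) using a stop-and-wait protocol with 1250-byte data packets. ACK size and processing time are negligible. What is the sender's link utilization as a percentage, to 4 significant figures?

5.560 %

t_tx = L/R = 10000/570000000 = 1.75439e-05 s.
t_prop = 44700/300000000 = 0.000149 s; RTT = 0.000298 s.
Cycle = t_tx + RTT = 0.000315544 s.
Utilization = t_tx / cycle = 1.75439e-05/0.000315544 = 5.560 %.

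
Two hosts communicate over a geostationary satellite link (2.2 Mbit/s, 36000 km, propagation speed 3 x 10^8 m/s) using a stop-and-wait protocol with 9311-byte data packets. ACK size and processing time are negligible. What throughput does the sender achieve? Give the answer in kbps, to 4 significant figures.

272.0 kbps

t_tx = L/R = 74488/2200000 = 0.0338582 s.
t_prop = 36000000/300000000 = 0.12 s; RTT = 0.24 s.
Cycle = t_tx + RTT = 0.273858 s.
Throughput = L / cycle = 74488 / 0.273858 = 272.0 kbps.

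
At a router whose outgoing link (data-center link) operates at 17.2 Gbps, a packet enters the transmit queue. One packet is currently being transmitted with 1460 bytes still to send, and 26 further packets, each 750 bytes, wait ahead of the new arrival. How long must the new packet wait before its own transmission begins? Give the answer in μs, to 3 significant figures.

9.75 μs

Each queued packet: L/R = 6000/17200000000 = 0.348837 μs.
26 queued → 9.06977 μs.
Plus remaining 11680 bits of current packet: 0.67907 μs.
Queuing delay = 9.75 μs.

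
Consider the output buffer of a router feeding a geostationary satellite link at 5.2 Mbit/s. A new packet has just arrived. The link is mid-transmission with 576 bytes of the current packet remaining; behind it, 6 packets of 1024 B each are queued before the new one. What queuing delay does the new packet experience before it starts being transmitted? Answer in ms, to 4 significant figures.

Each queued packet: L/R = 8192/5200000 = 1.57538 ms.
6 queued → 9.45231 ms.
Plus remaining 4608 bits of current packet: 0.886154 ms.
Queuing delay = 10.34 ms.

10.34 ms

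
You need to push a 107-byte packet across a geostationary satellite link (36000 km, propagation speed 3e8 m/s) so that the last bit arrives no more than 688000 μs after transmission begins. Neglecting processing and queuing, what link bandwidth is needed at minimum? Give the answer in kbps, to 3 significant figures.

1.51 kbps

L = 856 bits.
Propagation delay = 36000000 / 300000000 = 120000 μs.
Transmission budget = 688000 − 120000 = 568000 μs.
R ≥ L / t_tx = 856 bits / 0.568 s = 1.51 kbps.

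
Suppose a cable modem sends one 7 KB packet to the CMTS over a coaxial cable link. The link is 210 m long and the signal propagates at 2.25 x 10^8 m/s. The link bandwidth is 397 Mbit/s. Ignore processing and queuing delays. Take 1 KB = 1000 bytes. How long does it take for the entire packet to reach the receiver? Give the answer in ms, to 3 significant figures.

0.142 ms

L = 56000 bits.
Transmission delay = L/R = 56000 / 397000000 = 0.141058 ms.
Propagation delay = d/s = 210 m / 225000000 m/s = 0.000933333 ms.
Total = 0.142 ms.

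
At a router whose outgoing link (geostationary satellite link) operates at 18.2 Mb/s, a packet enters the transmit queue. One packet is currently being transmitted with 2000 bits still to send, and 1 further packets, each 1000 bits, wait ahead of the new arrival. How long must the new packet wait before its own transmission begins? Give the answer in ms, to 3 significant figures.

0.165 ms

Each queued packet: L/R = 1000/18200000 = 0.0549451 ms.
1 queued → 0.0549451 ms.
Plus remaining 2000 bits of current packet: 0.10989 ms.
Queuing delay = 0.165 ms.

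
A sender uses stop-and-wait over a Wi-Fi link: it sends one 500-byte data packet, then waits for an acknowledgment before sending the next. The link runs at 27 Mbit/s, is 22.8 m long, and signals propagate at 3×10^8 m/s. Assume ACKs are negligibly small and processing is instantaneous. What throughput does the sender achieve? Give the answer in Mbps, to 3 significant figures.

t_tx = L/R = 4000/27000000 = 0.000148148 s.
t_prop = 22.8/300000000 = 7.6e-08 s; RTT = 1.52e-07 s.
Cycle = t_tx + RTT = 0.0001483 s.
Throughput = L / cycle = 4000 / 0.0001483 = 27.0 Mbps.

27.0 Mbps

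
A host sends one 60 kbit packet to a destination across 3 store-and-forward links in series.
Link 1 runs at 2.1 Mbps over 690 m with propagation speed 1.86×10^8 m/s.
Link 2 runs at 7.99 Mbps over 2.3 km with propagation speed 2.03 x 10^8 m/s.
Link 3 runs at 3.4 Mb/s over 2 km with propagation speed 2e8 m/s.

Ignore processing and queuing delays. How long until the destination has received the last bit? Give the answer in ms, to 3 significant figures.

53.8 ms

L = 60000 bits.
Transmission delays (L/R per hop): 28.5714, 7.50939, 17.6471 ms; sum = 53.7279 ms.
Propagation delays (d/s per hop): 0.00370968, 0.01133, 0.01 ms; sum = 0.0250397 ms.
End-to-end = 53.8 ms.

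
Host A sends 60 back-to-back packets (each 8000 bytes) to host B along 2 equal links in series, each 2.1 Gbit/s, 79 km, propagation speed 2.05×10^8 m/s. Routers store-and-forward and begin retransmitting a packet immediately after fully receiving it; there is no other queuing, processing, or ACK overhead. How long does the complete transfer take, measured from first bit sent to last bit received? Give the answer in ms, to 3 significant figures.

Per-hop transmission t_tx = L/R = 64000/2100000000 = 0.0304762 ms.
Per-hop propagation t_prop = 79000/2.05e+08 = 0.385366 ms.
Pipeline fill: first packet needs 2·t_tx to clear all hops; remaining 59 packets each add one t_tx.
Total = (2+60-1)·t_tx + 2·t_prop = 61·0.0304762 + 2·0.385366 = 2.63 ms.

2.63 ms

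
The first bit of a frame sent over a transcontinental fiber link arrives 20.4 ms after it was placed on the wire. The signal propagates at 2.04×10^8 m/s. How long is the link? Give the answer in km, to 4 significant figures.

d = s × t_prop = 204000000 × 0.0204 = 4162 km.

4162 km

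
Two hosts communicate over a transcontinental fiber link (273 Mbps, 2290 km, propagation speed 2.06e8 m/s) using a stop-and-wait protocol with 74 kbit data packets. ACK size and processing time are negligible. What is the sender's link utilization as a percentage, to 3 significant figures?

1.20 %

t_tx = L/R = 74000/273000000 = 0.000271062 s.
t_prop = 2290000/206000000 = 0.0111165 s; RTT = 0.022233 s.
Cycle = t_tx + RTT = 0.0225041 s.
Utilization = t_tx / cycle = 0.000271062/0.0225041 = 1.20 %.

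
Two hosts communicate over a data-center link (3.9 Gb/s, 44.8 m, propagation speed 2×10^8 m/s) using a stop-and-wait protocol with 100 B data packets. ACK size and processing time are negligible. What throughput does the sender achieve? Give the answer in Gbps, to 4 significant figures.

1.225 Gbps

t_tx = L/R = 800/3900000000 = 2.05128e-07 s.
t_prop = 44.8/200000000 = 2.24e-07 s; RTT = 4.48e-07 s.
Cycle = t_tx + RTT = 6.53128e-07 s.
Throughput = L / cycle = 800 / 6.53128e-07 = 1.225 Gbps.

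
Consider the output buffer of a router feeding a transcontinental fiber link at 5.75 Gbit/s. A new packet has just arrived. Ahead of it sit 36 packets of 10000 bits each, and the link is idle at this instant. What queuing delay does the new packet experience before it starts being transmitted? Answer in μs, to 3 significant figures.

62.6 μs

Each queued packet: L/R = 10000/5750000000 = 1.73913 μs.
36 queued → 62.6087 μs.
Queuing delay = 62.6 μs.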